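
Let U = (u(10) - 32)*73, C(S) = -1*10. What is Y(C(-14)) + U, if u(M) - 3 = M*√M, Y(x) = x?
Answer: -2127 + 730*√10 ≈ 181.46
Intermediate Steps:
C(S) = -10
u(M) = 3 + M^(3/2) (u(M) = 3 + M*√M = 3 + M^(3/2))
U = -2117 + 730*√10 (U = ((3 + 10^(3/2)) - 32)*73 = ((3 + 10*√10) - 32)*73 = (-29 + 10*√10)*73 = -2117 + 730*√10 ≈ 191.46)
Y(C(-14)) + U = -10 + (-2117 + 730*√10) = -2127 + 730*√10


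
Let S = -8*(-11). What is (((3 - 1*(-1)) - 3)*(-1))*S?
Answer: -88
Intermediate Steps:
S = 88
(((3 - 1*(-1)) - 3)*(-1))*S = (((3 - 1*(-1)) - 3)*(-1))*88 = (((3 + 1) - 3)*(-1))*88 = ((4 - 3)*(-1))*88 = (1*(-1))*88 = -1*88 = -88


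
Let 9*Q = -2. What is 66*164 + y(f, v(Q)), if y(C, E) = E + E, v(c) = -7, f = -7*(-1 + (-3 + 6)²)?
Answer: 10810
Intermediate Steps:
Q = -2/9 (Q = (⅑)*(-2) = -2/9 ≈ -0.22222)
f = -56 (f = -7*(-1 + 3²) = -7*(-1 + 9) = -7*8 = -56)
y(C, E) = 2*E
66*164 + y(f, v(Q)) = 66*164 + 2*(-7) = 10824 - 14 = 10810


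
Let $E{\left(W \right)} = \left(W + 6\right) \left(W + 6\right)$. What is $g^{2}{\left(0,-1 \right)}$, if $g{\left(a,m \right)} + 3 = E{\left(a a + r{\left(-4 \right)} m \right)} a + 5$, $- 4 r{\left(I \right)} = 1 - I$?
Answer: $4$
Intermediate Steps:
$r{\left(I \right)} = - \frac{1}{4} + \frac{I}{4}$ ($r{\left(I \right)} = - \frac{1 - I}{4} = - \frac{1}{4} + \frac{I}{4}$)
$E{\left(W \right)} = \left(6 + W\right)^{2}$ ($E{\left(W \right)} = \left(6 + W\right) \left(6 + W\right) = \left(6 + W\right)^{2}$)
$g{\left(a,m \right)} = 2 + a \left(6 + a^{2} - \frac{5 m}{4}\right)^{2}$ ($g{\left(a,m \right)} = -3 + \left(\left(6 + \left(a a + \left(- \frac{1}{4} + \frac{1}{4} \left(-4\right)\right) m\right)\right)^{2} a + 5\right) = -3 + \left(\left(6 + \left(a^{2} + \left(- \frac{1}{4} - 1\right) m\right)\right)^{2} a + 5\right) = -3 + \left(\left(6 + \left(a^{2} - \frac{5 m}{4}\right)\right)^{2} a + 5\right) = -3 + \left(\left(6 + a^{2} - \frac{5 m}{4}\right)^{2} a + 5\right) = -3 + \left(a \left(6 + a^{2} - \frac{5 m}{4}\right)^{2} + 5\right) = -3 + \left(5 + a \left(6 + a^{2} - \frac{5 m}{4}\right)^{2}\right) = 2 + a \left(6 + a^{2} - \frac{5 m}{4}\right)^{2}$)
$g^{2}{\left(0,-1 \right)} = \left(2 + \frac{1}{16} \cdot 0 \left(24 - -5 + 4 \cdot 0^{2}\right)^{2}\right)^{2} = \left(2 + \frac{1}{16} \cdot 0 \left(24 + 5 + 4 \cdot 0\right)^{2}\right)^{2} = \left(2 + \frac{1}{16} \cdot 0 \left(24 + 5 + 0\right)^{2}\right)^{2} = \left(2 + \frac{1}{16} \cdot 0 \cdot 29^{2}\right)^{2} = \left(2 + \frac{1}{16} \cdot 0 \cdot 841\right)^{2} = \left(2 + 0\right)^{2} = 2^{2} = 4$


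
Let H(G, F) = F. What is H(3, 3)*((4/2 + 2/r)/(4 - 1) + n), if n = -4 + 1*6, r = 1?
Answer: 10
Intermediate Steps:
n = 2 (n = -4 + 6 = 2)
H(3, 3)*((4/2 + 2/r)/(4 - 1) + n) = 3*((4/2 + 2/1)/(4 - 1) + 2) = 3*((4*(½) + 2*1)/3 + 2) = 3*((2 + 2)*(⅓) + 2) = 3*(4*(⅓) + 2) = 3*(4/3 + 2) = 3*(10/3) = 10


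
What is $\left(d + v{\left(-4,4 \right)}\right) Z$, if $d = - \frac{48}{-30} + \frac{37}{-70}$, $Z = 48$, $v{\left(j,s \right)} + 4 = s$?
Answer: $\frac{360}{7} \approx 51.429$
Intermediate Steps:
$v{\left(j,s \right)} = -4 + s$
$d = \frac{15}{14}$ ($d = \left(-48\right) \left(- \frac{1}{30}\right) + 37 \left(- \frac{1}{70}\right) = \frac{8}{5} - \frac{37}{70} = \frac{15}{14} \approx 1.0714$)
$\left(d + v{\left(-4,4 \right)}\right) Z = \left(\frac{15}{14} + \left(-4 + 4\right)\right) 48 = \left(\frac{15}{14} + 0\right) 48 = \frac{15}{14} \cdot 48 = \frac{360}{7}$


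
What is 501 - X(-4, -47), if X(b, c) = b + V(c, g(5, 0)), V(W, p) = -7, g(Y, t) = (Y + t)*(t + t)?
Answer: 512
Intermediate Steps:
g(Y, t) = 2*t*(Y + t) (g(Y, t) = (Y + t)*(2*t) = 2*t*(Y + t))
X(b, c) = -7 + b (X(b, c) = b - 7 = -7 + b)
501 - X(-4, -47) = 501 - (-7 - 4) = 501 - 1*(-11) = 501 + 11 = 512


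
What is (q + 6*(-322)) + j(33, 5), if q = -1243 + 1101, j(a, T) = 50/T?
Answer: -2064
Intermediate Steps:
q = -142
(q + 6*(-322)) + j(33, 5) = (-142 + 6*(-322)) + 50/5 = (-142 - 1932) + 50*(⅕) = -2074 + 10 = -2064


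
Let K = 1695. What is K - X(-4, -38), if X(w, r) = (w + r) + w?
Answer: 1741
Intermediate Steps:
X(w, r) = r + 2*w (X(w, r) = (r + w) + w = r + 2*w)
K - X(-4, -38) = 1695 - (-38 + 2*(-4)) = 1695 - (-38 - 8) = 1695 - 1*(-46) = 1695 + 46 = 1741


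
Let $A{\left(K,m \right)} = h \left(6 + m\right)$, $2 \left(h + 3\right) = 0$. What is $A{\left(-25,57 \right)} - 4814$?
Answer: $-5003$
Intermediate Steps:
$h = -3$ ($h = -3 + \frac{1}{2} \cdot 0 = -3 + 0 = -3$)
$A{\left(K,m \right)} = -18 - 3 m$ ($A{\left(K,m \right)} = - 3 \left(6 + m\right) = -18 - 3 m$)
$A{\left(-25,57 \right)} - 4814 = \left(-18 - 171\right) - 4814 = -189 - 4814 = -5003$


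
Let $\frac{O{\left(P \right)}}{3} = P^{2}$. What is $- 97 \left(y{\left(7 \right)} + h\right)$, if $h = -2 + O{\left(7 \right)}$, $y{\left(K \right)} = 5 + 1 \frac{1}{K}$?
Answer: $- \frac{101947}{7} \approx -14564.0$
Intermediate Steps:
$O{\left(P \right)} = 3 P^{2}$
$y{\left(K \right)} = 5 + \frac{1}{K}$
$h = 145$ ($h = -2 + 3 \cdot 7^{2} = -2 + 3 \cdot 49 = -2 + 147 = 145$)
$- 97 \left(y{\left(7 \right)} + h\right) = - 97 \left(\left(5 + \frac{1}{7}\right) + 145\right) = - 97 \left(\frac{36}{7} + 145\right) = \left(-97\right) \frac{1051}{7} = - \frac{101947}{7}$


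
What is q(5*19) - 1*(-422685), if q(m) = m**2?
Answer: 431710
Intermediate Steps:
q(5*19) - 1*(-422685) = (5*19)**2 - 1*(-422685) = 95**2 + 422685 = 9025 + 422685 = 431710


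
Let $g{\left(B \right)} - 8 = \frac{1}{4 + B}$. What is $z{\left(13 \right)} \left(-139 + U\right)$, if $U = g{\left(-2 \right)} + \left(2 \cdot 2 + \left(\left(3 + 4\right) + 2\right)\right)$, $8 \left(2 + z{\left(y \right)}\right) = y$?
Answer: $\frac{705}{16} \approx 44.063$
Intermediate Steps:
$g{\left(B \right)} = 8 + \frac{1}{4 + B}$
$z{\left(y \right)} = -2 + \frac{y}{8}$
$U = \frac{43}{2}$ ($U = \frac{33 + 8 \left(-2\right)}{4 - 2} + \left(2 \cdot 2 + \left(\left(3 + 4\right) + 2\right)\right) = \frac{33 - 16}{2} + \left(4 + \left(7 + 2\right)\right) = \frac{1}{2} \cdot 17 + \left(4 + 9\right) = \frac{17}{2} + 13 = \frac{43}{2} \approx 21.5$)
$z{\left(13 \right)} \left(-139 + U\right) = \left(-2 + \frac{1}{8} \cdot 13\right) \left(-139 + \frac{43}{2}\right) = \left(-2 + \frac{13}{8}\right) \left(- \frac{235}{2}\right) = \left(- \frac{3}{8}\right) \left(- \frac{235}{2}\right) = \frac{705}{16}$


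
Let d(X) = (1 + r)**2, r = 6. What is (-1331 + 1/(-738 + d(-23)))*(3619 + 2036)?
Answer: -398921100/53 ≈ -7.5268e+6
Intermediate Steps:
d(X) = 49 (d(X) = (1 + 6)**2 = 7**2 = 49)
(-1331 + 1/(-738 + d(-23)))*(3619 + 2036) = (-1331 + 1/(-738 + 49))*(3619 + 2036) = (-1331 + 1/(-689))*5655 = (-1331 - 1/689)*5655 = -917060/689*5655 = -398921100/53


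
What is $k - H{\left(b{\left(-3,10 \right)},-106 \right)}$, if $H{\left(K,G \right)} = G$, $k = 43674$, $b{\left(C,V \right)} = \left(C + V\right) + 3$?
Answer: $43780$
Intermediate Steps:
$b{\left(C,V \right)} = 3 + C + V$
$k - H{\left(b{\left(-3,10 \right)},-106 \right)} = 43674 - -106 = 43674 + 106 = 43780$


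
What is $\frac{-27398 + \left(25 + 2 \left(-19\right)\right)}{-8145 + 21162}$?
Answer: $- \frac{9137}{4339} \approx -2.1058$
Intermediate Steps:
$\frac{-27398 + \left(25 + 2 \left(-19\right)\right)}{-8145 + 21162} = \frac{-27398 + \left(25 - 38\right)}{13017} = \left(-27398 - 13\right) \frac{1}{13017} = \left(-27411\right) \frac{1}{13017} = - \frac{9137}{4339}$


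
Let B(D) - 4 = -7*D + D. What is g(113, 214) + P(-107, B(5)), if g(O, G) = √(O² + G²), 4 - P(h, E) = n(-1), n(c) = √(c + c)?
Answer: 4 + √58565 - I*√2 ≈ 246.0 - 1.4142*I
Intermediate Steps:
n(c) = √2*√c (n(c) = √(2*c) = √2*√c)
B(D) = 4 - 6*D (B(D) = 4 + (-7*D + D) = 4 - 6*D)
P(h, E) = 4 - I*√2 (P(h, E) = 4 - √2*√(-1) = 4 - √2*I = 4 - I*√2)
g(O, G) = √(G² + O²)
g(113, 214) + P(-107, B(5)) = √(214² + 113²) + (4 - I*√2) = √(45796 + 12769) + (4 - I*√2) = √58565 + (4 - I*√2) = 4 + √58565 - I*√2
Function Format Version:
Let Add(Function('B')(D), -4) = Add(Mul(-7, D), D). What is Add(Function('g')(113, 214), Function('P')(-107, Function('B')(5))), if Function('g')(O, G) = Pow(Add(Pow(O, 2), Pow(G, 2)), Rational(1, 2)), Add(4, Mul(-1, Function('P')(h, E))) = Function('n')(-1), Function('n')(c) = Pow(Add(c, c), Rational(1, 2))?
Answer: Add(4, Pow(58565, Rational(1, 2)), Mul(-1, I, Pow(2, Rational(1, 2)))) ≈ Add(246.00, Mul(-1.4142, I))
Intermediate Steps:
Function('n')(c) = Mul(Pow(2, Rational(1, 2)), Pow(c, Rational(1, 2))) (Function('n')(c) = Pow(Mul(2, c), Rational(1, 2)) = Mul(Pow(2, Rational(1, 2)), Pow(c, Rational(1, 2))))
Function('B')(D) = Add(4, Mul(-6, D)) (Function('B')(D) = Add(4, Add(Mul(-7, D), D)) = Add(4, Mul(-6, D)))
Function('P')(h, E) = Add(4, Mul(-1, I, Pow(2, Rational(1, 2)))) (Function('P')(h, E) = Add(4, Mul(-1, Mul(Pow(2, Rational(1, 2)), Pow(-1, Rational(1, 2))))) = Add(4, Mul(-1, Mul(Pow(2, Rational(1, 2)), I))) = Add(4, Mul(-1, Mul(I, Pow(2, Rational(1, 2))))) = Add(4, Mul(-1, I, Pow(2, Rational(1, 2)))))
Function('g')(O, G) = Pow(Add(Pow(G, 2), Pow(O, 2)), Rational(1, 2))
Add(Function('g')(113, 214), Function('P')(-107, Function('B')(5))) = Add(Pow(Add(Pow(214, 2), Pow(113, 2)), Rational(1, 2)), Add(4, Mul(-1, I, Pow(2, Rational(1, 2))))) = Add(Pow(Add(45796, 12769), Rational(1, 2)), Add(4, Mul(-1, I, Pow(2, Rational(1, 2))))) = Add(Pow(58565, Rational(1, 2)), Add(4, Mul(-1, I, Pow(2, Rational(1, 2))))) = Add(4, Pow(58565, Rational(1, 2)), Mul(-1, I, Pow(2, Rational(1, 2))))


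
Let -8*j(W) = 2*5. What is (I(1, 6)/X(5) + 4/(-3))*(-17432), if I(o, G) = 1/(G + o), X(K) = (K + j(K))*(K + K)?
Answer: 12167536/525 ≈ 23176.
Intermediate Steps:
j(W) = -5/4
X(K) = 2*K*(-5/4 + K) (X(K) = (K - 5/4)*(K + K) = (-5/4 + K)*(2*K) = 2*K*(-5/4 + K))
(I(1, 6)/X(5) + 4/(-3))*(-17432) = (1/((6 + 1)*(((½)*5*(-5 + 4*5)))) + 4/(-3))*(-17432) = (1/(7*(((½)*5*(-5 + 20)))) + 4*(-⅓))*(-17432) = (1/(7*(((½)*5*15))) - 4/3)*(-17432) = (1/(7*(75/2)) - 4/3)*(-17432) = ((⅐)*(2/75) - 4/3)*(-17432) = (2/525 - 4/3)*(-17432) = -698/525*(-17432) = 12167536/525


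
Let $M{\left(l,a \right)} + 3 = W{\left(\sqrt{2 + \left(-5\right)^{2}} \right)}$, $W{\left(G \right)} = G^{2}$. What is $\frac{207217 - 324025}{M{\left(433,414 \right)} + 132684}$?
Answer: $- \frac{9734}{11059} \approx -0.88019$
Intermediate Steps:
$M{\left(l,a \right)} = 24$ ($M{\left(l,a \right)} = -3 + \left(\sqrt{2 + \left(-5\right)^{2}}\right)^{2} = -3 + \left(\sqrt{2 + 25}\right)^{2} = -3 + \left(\sqrt{27}\right)^{2} = -3 + \left(3 \sqrt{3}\right)^{2} = -3 + 27 = 24$)
$\frac{207217 - 324025}{M{\left(433,414 \right)} + 132684} = \frac{207217 - 324025}{24 + 132684} = - \frac{116808}{132708} = \left(-116808\right) \frac{1}{132708} = - \frac{9734}{11059}$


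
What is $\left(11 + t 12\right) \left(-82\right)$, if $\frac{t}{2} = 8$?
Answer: $-16646$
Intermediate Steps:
$t = 16$ ($t = 2 \cdot 8 = 16$)
$\left(11 + t 12\right) \left(-82\right) = \left(11 + 16 \cdot 12\right) \left(-82\right) = \left(11 + 192\right) \left(-82\right) = 203 \left(-82\right) = -16646$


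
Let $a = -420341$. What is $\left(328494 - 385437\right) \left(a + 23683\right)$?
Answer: $22586896494$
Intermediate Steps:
$\left(328494 - 385437\right) \left(a + 23683\right) = \left(328494 - 385437\right) \left(-420341 + 23683\right) = \left(-56943\right) \left(-396658\right) = 22586896494$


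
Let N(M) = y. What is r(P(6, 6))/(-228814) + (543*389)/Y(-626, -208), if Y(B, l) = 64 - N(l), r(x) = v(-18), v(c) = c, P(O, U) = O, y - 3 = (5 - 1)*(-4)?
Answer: 24165848082/8809339 ≈ 2743.2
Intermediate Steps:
y = -13 (y = 3 + (5 - 1)*(-4) = 3 + 4*(-4) = 3 - 16 = -13)
N(M) = -13
r(x) = -18
Y(B, l) = 77 (Y(B, l) = 64 - 1*(-13) = 64 + 13 = 77)
r(P(6, 6))/(-228814) + (543*389)/Y(-626, -208) = -18/(-228814) + (543*389)/77 = -18*(-1/228814) + 211227*(1/77) = 9/114407 + 211227/77 = 24165848082/8809339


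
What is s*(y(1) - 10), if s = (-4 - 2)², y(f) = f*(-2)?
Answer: -432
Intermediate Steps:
y(f) = -2*f
s = 36 (s = (-6)² = 36)
s*(y(1) - 10) = 36*(-2*1 - 10) = 36*(-2 - 10) = 36*(-12) = -432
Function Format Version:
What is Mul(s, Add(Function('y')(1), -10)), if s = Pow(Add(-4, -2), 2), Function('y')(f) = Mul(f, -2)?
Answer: -432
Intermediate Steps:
Function('y')(f) = Mul(-2, f)
s = 36 (s = Pow(-6, 2) = 36)
Mul(s, Add(Function('y')(1), -10)) = Mul(36, Add(Mul(-2, 1), -10)) = Mul(36, Add(-2, -10)) = Mul(36, -12) = -432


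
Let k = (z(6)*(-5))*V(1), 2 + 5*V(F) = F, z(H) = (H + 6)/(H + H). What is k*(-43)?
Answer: -43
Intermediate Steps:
z(H) = (6 + H)/(2*H) (z(H) = (6 + H)/((2*H)) = (6 + H)*(1/(2*H)) = (6 + H)/(2*H))
V(F) = -⅖ + F/5
k = 1 (k = (((½)*(6 + 6)/6)*(-5))*(-⅖ + (⅕)*1) = (((½)*(⅙)*12)*(-5))*(-⅖ + ⅕) = (1*(-5))*(-⅕) = -5*(-⅕) = 1)
k*(-43) = 1*(-43) = -43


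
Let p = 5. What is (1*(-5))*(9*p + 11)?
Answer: -280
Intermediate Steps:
(1*(-5))*(9*p + 11) = (1*(-5))*(9*5 + 11) = -5*(45 + 11) = -5*56 = -280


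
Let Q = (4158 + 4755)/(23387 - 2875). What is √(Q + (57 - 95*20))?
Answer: I*√48452809246/5128 ≈ 42.925*I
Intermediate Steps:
Q = 8913/20512 ≈ 0.43453
√(Q + (57 - 95*20)) = √(8913/20512 + (57 - 95*20)) = √(8913/20512 + (57 - 1900)) = √(8913/20512 - 1843) = √(-37794703/20512) = I*√48452809246/5128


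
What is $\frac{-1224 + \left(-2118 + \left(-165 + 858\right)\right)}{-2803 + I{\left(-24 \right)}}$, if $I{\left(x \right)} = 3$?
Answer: $\frac{2649}{2800} \approx 0.94607$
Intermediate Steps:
$\frac{-1224 + \left(-2118 + \left(-165 + 858\right)\right)}{-2803 + I{\left(-24 \right)}} = \frac{-1224 + \left(-2118 + \left(-165 + 858\right)\right)}{-2803 + 3} = \frac{-1224 + \left(-2118 + 693\right)}{-2800} = \left(-1224 - 1425\right) \left(- \frac{1}{2800}\right) = \left(-2649\right) \left(- \frac{1}{2800}\right) = \frac{2649}{2800}$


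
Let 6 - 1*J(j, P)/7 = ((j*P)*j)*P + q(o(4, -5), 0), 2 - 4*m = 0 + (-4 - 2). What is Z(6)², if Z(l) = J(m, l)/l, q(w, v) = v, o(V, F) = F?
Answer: 25921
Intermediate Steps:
m = 2 (m = ½ - (0 + (-4 - 2))/4 = ½ - (0 - 6)/4 = ½ - ¼*(-6) = ½ + 3/2 = 2)
J(j, P) = 42 - 7*P²*j² (J(j, P) = 42 - 7*(((j*P)*j)*P + 0) = 42 - 7*(((P*j)*j)*P + 0) = 42 - 7*((P*j²)*P + 0) = 42 - 7*(P²*j² + 0) = 42 - 7*P²*j²)
Z(l) = (42 - 28*l²)/l (Z(l) = (42 - 7*l²*2²)/l = (42 - 7*l²*4)/l = (42 - 28*l²)/l)
Z(6)² = (-28*6 + 42/6)² = (-168 + 42*(⅙))² = (-168 + 7)² = (-161)² = 25921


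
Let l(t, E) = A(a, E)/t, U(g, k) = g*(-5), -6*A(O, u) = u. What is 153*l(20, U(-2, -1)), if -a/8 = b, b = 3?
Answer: -51/4 ≈ -12.750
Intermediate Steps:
a = -24 (a = -8*3 = -24)
A(O, u) = -u/6
U(g, k) = -5*g
l(t, E) = -E/(6*t) (l(t, E) = (-E/6)/t = -E/(6*t))
153*l(20, U(-2, -1)) = 153*(-⅙*(-5*(-2))/20) = 153*(-⅙*10*1/20) = 153*(-1/12) = -51/4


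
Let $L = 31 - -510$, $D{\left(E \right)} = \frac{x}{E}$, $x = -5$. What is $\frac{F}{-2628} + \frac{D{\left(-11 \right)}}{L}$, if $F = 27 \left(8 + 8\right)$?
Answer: $- \frac{71047}{434423} \approx -0.16354$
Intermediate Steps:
$F = 432$ ($F = 27 \cdot 16 = 432$)
$D{\left(E \right)} = - \frac{5}{E}$
$L = 541$ ($L = 31 + 510 = 541$)
$\frac{F}{-2628} + \frac{D{\left(-11 \right)}}{L} = \frac{432}{-2628} + \frac{\left(-5\right) \frac{1}{-11}}{541} = 432 \left(- \frac{1}{2628}\right) + \left(-5\right) \left(- \frac{1}{11}\right) \frac{1}{541} = - \frac{12}{73} + \frac{5}{11} \cdot \frac{1}{541} = - \frac{12}{73} + \frac{5}{5951} = - \frac{71047}{434423}$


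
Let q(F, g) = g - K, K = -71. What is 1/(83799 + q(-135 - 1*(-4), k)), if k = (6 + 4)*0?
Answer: 1/83870 ≈ 1.1923e-5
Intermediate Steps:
k = 0 (k = 10*0 = 0)
q(F, g) = 71 + g (q(F, g) = g - 1*(-71) = g + 71 = 71 + g)
1/(83799 + q(-135 - 1*(-4), k)) = 1/(83799 + (71 + 0)) = 1/(83799 + 71) = 1/83870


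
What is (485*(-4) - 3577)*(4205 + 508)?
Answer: -26001621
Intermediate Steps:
(485*(-4) - 3577)*(4205 + 508) = (-1940 - 3577)*4713 = -5517*4713 = -26001621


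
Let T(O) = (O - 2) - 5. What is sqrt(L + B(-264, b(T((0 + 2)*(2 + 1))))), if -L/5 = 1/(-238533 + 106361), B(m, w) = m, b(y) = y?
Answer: I*sqrt(1152982715329)/66086 ≈ 16.248*I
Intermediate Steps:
T(O) = -7 + O (T(O) = (-2 + O) - 5 = -7 + O)
L = 5/132172 (L = -5/(-238533 + 106361) = -5/(-132172) = -5*(-1/132172) = 5/132172 ≈ 3.7830e-5)
sqrt(L + B(-264, b(T((0 + 2)*(2 + 1))))) = sqrt(5/132172 - 264) = sqrt(-34893403/132172) = I*sqrt(1152982715329)/66086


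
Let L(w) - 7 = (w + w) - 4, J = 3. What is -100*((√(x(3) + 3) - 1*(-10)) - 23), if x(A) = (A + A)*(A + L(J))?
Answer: 1300 - 500*√3 ≈ 433.97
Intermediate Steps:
L(w) = 3 + 2*w (L(w) = 7 + ((w + w) - 4) = 7 + (2*w - 4) = 7 + (-4 + 2*w) = 3 + 2*w)
x(A) = 2*A*(9 + A) (x(A) = (A + A)*(A + (3 + 2*3)) = (2*A)*(A + (3 + 6)) = (2*A)*(A + 9) = (2*A)*(9 + A) = 2*A*(9 + A))
-100*((√(x(3) + 3) - 1*(-10)) - 23) = -100*((√(2*3*(9 + 3) + 3) - 1*(-10)) - 23) = -100*((√(2*3*12 + 3) + 10) - 23) = -100*((√(72 + 3) + 10) - 23) = -100*((√75 + 10) - 23) = -100*((5*√3 + 10) - 23) = -100*((10 + 5*√3) - 23) = -100*(-13 + 5*√3) = 1300 - 500*√3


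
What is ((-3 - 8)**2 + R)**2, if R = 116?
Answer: 56169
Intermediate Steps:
((-3 - 8)**2 + R)**2 = ((-3 - 8)**2 + 116)**2 = ((-11)**2 + 116)**2 = (121 + 116)**2 = 237**2 = 56169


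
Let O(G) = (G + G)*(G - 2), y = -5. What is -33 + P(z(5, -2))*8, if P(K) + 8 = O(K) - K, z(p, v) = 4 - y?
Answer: 839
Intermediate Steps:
O(G) = 2*G*(-2 + G) (O(G) = (2*G)*(-2 + G) = 2*G*(-2 + G))
z(p, v) = 9 (z(p, v) = 4 - 1*(-5) = 4 + 5 = 9)
P(K) = -8 - K + 2*K*(-2 + K) (P(K) = -8 + (2*K*(-2 + K) - K) = -8 + (-K + 2*K*(-2 + K)) = -8 - K + 2*K*(-2 + K))
-33 + P(z(5, -2))*8 = -33 + (-8 - 1*9 + 2*9*(-2 + 9))*8 = -33 + (-8 - 9 + 2*9*7)*8 = -33 + (-8 - 9 + 126)*8 = -33 + 109*8 = -33 + 872 = 839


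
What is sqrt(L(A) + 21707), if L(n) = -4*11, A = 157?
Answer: 3*sqrt(2407) ≈ 147.18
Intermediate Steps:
L(n) = -44
sqrt(L(A) + 21707) = sqrt(-44 + 21707) = sqrt(21663) = 3*sqrt(2407)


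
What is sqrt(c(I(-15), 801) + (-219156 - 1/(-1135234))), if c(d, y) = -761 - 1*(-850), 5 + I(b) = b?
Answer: I*sqrt(533693690128842)/49358 ≈ 468.05*I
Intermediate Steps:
I(b) = -5 + b
c(d, y) = 89 (c(d, y) = -761 + 850 = 89)
sqrt(c(I(-15), 801) + (-219156 - 1/(-1135234))) = sqrt(89 + (-219156 - 1/(-1135234))) = sqrt(89 + (-219156 - 1*(-1/1135234))) = sqrt(89 + (-219156 + 1/1135234)) = sqrt(89 - 248793342503/1135234) = sqrt(-248692306677/1135234) = I*sqrt(533693690128842)/49358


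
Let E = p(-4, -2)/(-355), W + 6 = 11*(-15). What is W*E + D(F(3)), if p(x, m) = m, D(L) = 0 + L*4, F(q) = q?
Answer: 3918/355 ≈ 11.037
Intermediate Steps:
D(L) = 4*L (D(L) = 0 + 4*L = 4*L)
W = -171 (W = -6 + 11*(-15) = -6 - 165 = -171)
E = 2/355 (E = -2/(-355) = -2*(-1/355) = 2/355 ≈ 0.0056338)
W*E + D(F(3)) = -171*2/355 + 4*3 = -342/355 + 12 = 3918/355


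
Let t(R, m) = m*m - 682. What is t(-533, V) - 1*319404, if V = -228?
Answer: -268102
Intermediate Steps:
t(R, m) = -682 + m² (t(R, m) = m² - 682 = -682 + m²)
t(-533, V) - 1*319404 = (-682 + (-228)²) - 1*319404 = (-682 + 51984) - 319404 = 51302 - 319404 = -268102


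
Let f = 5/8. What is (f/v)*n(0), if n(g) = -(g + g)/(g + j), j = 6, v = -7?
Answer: 0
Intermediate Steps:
f = 5/8 (f = 5*(1/8) = 5/8 ≈ 0.62500)
n(g) = -2*g/(6 + g) (n(g) = -(g + g)/(g + 6) = -2*g/(6 + g))
(f/v)*n(0) = ((5/8)/(-7))*(-2*0/(6 + 0)) = ((5/8)*(-1/7))*(-2*0/6) = -(-5)*0/(28*6) = -5/56*0 = 0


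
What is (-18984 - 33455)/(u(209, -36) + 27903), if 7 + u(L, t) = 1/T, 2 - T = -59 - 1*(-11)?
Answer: -2621950/1394801 ≈ -1.8798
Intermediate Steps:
T = 50 (T = 2 - (-59 - 1*(-11)) = 2 - (-59 + 11) = 2 - 1*(-48) = 2 + 48 = 50)
u(L, t) = -349/50 (u(L, t) = -7 + 1/50 = -349/50)
(-18984 - 33455)/(u(209, -36) + 27903) = (-18984 - 33455)/(-349/50 + 27903) = -52439/1394801/50 = -52439*50/1394801 = -2621950/1394801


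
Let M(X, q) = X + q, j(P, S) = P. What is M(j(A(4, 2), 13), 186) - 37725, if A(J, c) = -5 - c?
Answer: -37546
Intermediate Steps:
M(j(A(4, 2), 13), 186) - 37725 = ((-5 - 1*2) + 186) - 37725 = ((-5 - 2) + 186) - 37725 = (-7 + 186) - 37725 = 179 - 37725 = -37546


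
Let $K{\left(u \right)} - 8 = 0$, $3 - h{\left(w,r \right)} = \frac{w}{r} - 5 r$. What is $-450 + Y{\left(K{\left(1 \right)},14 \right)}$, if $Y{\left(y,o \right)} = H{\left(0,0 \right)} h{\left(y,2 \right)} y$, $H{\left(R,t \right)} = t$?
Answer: $-450$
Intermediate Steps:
$h{\left(w,r \right)} = 3 + 5 r - \frac{w}{r}$ ($h{\left(w,r \right)} = 3 - \left(\frac{w}{r} - 5 r\right) = 3 - \left(- 5 r + \frac{w}{r}\right) = 3 + \left(5 r - \frac{w}{r}\right) = 3 + 5 r - \frac{w}{r}$)
$K{\left(u \right)} = 8$ ($K{\left(u \right)} = 8 + 0 = 8$)
$Y{\left(y,o \right)} = 0$ ($Y{\left(y,o \right)} = 0 \left(3 + 5 \cdot 2 - \frac{y}{2}\right) y = 0 \left(3 + 10 - y \frac{1}{2}\right) y = 0 \left(3 + 10 - \frac{y}{2}\right) y = 0 \left(13 - \frac{y}{2}\right) y = 0 y = 0$)
$-450 + Y{\left(K{\left(1 \right)},14 \right)} = -450 + 0 = -450$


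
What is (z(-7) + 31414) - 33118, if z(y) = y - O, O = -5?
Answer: -1706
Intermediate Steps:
z(y) = 5 + y (z(y) = y - 1*(-5) = y + 5 = 5 + y)
(z(-7) + 31414) - 33118 = ((5 - 7) + 31414) - 33118 = (-2 + 31414) - 33118 = 31412 - 33118 = -1706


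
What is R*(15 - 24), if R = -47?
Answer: 423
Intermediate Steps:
R*(15 - 24) = -47*(15 - 24) = -47*(-9) = 423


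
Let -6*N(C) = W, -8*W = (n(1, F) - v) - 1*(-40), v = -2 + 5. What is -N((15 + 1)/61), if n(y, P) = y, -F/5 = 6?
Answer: -19/24 ≈ -0.79167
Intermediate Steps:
v = 3
F = -30 (F = -5*6 = -30)
W = -19/4 (W = -((1 - 1*3) - 1*(-40))/8 = -((1 - 3) + 40)/8 = -(-2 + 40)/8 = -⅛*38 = -19/4 ≈ -4.7500)
N(C) = 19/24 (N(C) = -⅙*(-19/4) = 19/24)
-N((15 + 1)/61) = -1*19/24 = -19/24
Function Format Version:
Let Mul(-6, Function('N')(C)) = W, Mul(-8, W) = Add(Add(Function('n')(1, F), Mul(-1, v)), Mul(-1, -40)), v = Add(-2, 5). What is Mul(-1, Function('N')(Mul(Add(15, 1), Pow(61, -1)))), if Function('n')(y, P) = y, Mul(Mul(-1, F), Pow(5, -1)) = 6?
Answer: Rational(-19, 24) ≈ -0.79167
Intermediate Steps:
v = 3
F = -30 (F = Mul(-5, 6) = -30)
W = Rational(-19, 4) (W = Mul(Rational(-1, 8), Add(Add(1, Mul(-1, 3)), Mul(-1, -40))) = Mul(Rational(-1, 8), Add(Add(1, -3), 40)) = Mul(Rational(-1, 8), Add(-2, 40)) = Mul(Rational(-1, 8), 38) = Rational(-19, 4) ≈ -4.7500)
Function('N')(C) = Rational(19, 24) (Function('N')(C) = Mul(Rational(-1, 6), Rational(-19, 4)) = Rational(19, 24))
Mul(-1, Function('N')(Mul(Add(15, 1), Pow(61, -1)))) = Mul(-1, Rational(19, 24)) = Rational(-19, 24)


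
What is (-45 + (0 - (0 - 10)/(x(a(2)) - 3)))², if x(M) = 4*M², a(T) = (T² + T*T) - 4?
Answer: 7480225/3721 ≈ 2010.3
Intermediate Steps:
a(T) = -4 + 2*T² (a(T) = (T² + T²) - 4 = 2*T² - 4 = -4 + 2*T²)
(-45 + (0 - (0 - 10)/(x(a(2)) - 3)))² = (-45 + (0 - (0 - 10)/(4*(-4 + 2*2²)² - 3)))² = (-45 + (0 - (-10)/(4*(-4 + 2*4)² - 3)))² = (-45 + (0 - (-10)/(4*(-4 + 8)² - 3)))² = (-45 + (0 - (-10)/(4*4² - 3)))² = (-45 + (0 - (-10)/(4*16 - 3)))² = (-45 + (0 - (-10)/(64 - 3)))² = (-45 + (0 - (-10)/61))² = (-45 + (0 - 1*(-10/61)))² = (-45 + (0 + 10/61))² = (-45 + 10/61)² = (-2735/61)² = 7480225/3721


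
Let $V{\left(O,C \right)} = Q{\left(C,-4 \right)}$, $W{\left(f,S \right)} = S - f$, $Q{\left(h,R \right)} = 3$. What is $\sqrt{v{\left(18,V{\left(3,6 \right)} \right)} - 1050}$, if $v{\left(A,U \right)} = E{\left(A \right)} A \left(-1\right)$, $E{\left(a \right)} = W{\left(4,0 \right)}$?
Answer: $i \sqrt{978} \approx 31.273 i$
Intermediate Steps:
$E{\left(a \right)} = -4$ ($E{\left(a \right)} = 0 - 4 = -4$)
$V{\left(O,C \right)} = 3$
$v{\left(A,U \right)} = 4 A$ ($v{\left(A,U \right)} = - 4 A \left(-1\right) = 4 A$)
$\sqrt{v{\left(18,V{\left(3,6 \right)} \right)} - 1050} = \sqrt{4 \cdot 18 - 1050} = \sqrt{72 - 1050} = \sqrt{-978} = i \sqrt{978}$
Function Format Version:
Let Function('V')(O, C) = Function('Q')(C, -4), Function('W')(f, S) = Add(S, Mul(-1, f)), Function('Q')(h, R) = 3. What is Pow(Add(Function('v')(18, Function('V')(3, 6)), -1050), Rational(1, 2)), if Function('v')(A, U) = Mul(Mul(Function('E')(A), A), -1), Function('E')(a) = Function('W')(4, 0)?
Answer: Mul(I, Pow(978, Rational(1, 2))) ≈ Mul(31.273, I)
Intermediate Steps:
Function('E')(a) = -4 (Function('E')(a) = Add(0, Mul(-1, 4)) = Add(0, -4) = -4)
Function('V')(O, C) = 3
Function('v')(A, U) = Mul(4, A) (Function('v')(A, U) = Mul(Mul(-4, A), -1) = Mul(4, A))
Pow(Add(Function('v')(18, Function('V')(3, 6)), -1050), Rational(1, 2)) = Pow(Add(Mul(4, 18), -1050), Rational(1, 2)) = Pow(Add(72, -1050), Rational(1, 2)) = Pow(-978, Rational(1, 2)) = Mul(I, Pow(978, Rational(1, 2)))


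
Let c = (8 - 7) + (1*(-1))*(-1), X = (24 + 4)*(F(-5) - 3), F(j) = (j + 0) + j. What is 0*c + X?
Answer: -364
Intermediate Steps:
F(j) = 2*j (F(j) = j + j = 2*j)
X = -364 (X = (24 + 4)*(2*(-5) - 3) = 28*(-10 - 3) = 28*(-13) = -364)
c = 2 (c = 1 - 1*(-1) = 1 + 1 = 2)
0*c + X = 0*2 - 364 = 0 - 364 = -364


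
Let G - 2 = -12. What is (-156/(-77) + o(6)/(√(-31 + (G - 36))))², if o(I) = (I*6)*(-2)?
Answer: -374832/5929 + 22464*I*√77/5929 ≈ -63.22 + 33.247*I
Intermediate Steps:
o(I) = -12*I (o(I) = (6*I)*(-2) = -12*I)
G = -10 (G = 2 - 12 = -10)
(-156/(-77) + o(6)/(√(-31 + (G - 36))))² = (-156/(-77) + (-12*6)/(√(-31 + (-10 - 36))))² = (-156*(-1/77) - 72/√(-31 - 46))² = (156/77 - 72*(-I*√77/77))² = (156/77 - (-72)*I*√77/77)² = (156/77 + 72*I*√77/77)²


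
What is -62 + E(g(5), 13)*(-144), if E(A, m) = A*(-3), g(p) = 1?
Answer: 370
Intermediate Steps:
E(A, m) = -3*A
-62 + E(g(5), 13)*(-144) = -62 - 3*1*(-144) = -62 - 3*(-144) = -62 + 432 = 370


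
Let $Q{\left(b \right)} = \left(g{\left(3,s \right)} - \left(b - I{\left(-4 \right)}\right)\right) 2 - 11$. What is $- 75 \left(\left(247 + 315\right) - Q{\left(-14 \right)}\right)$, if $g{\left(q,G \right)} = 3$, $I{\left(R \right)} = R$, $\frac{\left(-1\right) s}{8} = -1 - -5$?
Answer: $-41025$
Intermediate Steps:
$s = -32$ ($s = - 8 \left(-1 - -5\right) = - 8 \left(-1 + 5\right) = \left(-8\right) 4 = -32$)
$Q{\left(b \right)} = -13 - 2 b$ ($Q{\left(b \right)} = \left(3 - \left(4 + b\right)\right) 2 - 11 = \left(-1 - b\right) 2 - 11 = \left(-2 - 2 b\right) - 11 = -13 - 2 b$)
$- 75 \left(\left(247 + 315\right) - Q{\left(-14 \right)}\right) = - 75 \left(\left(247 + 315\right) - \left(-13 - -28\right)\right) = - 75 \left(562 - \left(-13 + 28\right)\right) = - 75 \left(562 - 15\right) = \left(-75\right) 547 = -41025$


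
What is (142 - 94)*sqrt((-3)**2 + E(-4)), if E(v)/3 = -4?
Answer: 48*I*sqrt(3) ≈ 83.138*I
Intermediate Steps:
E(v) = -12 (E(v) = 3*(-4) = -12)
(142 - 94)*sqrt((-3)**2 + E(-4)) = (142 - 94)*sqrt((-3)**2 - 12) = 48*sqrt(9 - 12) = 48*sqrt(-3) = 48*(I*sqrt(3)) = 48*I*sqrt(3)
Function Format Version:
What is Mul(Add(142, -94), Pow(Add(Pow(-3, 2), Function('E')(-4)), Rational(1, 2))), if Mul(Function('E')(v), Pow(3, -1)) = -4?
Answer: Mul(48, I, Pow(3, Rational(1, 2))) ≈ Mul(83.138, I)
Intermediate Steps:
Function('E')(v) = -12 (Function('E')(v) = Mul(3, -4) = -12)
Mul(Add(142, -94), Pow(Add(Pow(-3, 2), Function('E')(-4)), Rational(1, 2))) = Mul(Add(142, -94), Pow(Add(Pow(-3, 2), -12), Rational(1, 2))) = Mul(48, Pow(Add(9, -12), Rational(1, 2))) = Mul(48, Pow(-3, Rational(1, 2))) = Mul(48, Mul(I, Pow(3, Rational(1, 2)))) = Mul(48, I, Pow(3, Rational(1, 2)))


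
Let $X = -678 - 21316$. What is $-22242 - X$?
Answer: $-248$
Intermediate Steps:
$X = -21994$ ($X = -678 - 21316 = -21994$)
$-22242 - X = -22242 - -21994 = -22242 + 21994 = -248$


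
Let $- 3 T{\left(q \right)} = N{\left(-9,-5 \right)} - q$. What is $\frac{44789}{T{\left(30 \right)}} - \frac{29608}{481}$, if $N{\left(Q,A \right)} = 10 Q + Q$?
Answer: $\frac{20270365}{20683} \approx 980.05$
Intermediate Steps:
$N{\left(Q,A \right)} = 11 Q$
$T{\left(q \right)} = 33 + \frac{q}{3}$ ($T{\left(q \right)} = - \frac{11 \left(-9\right) - q}{3} = - \frac{-99 - q}{3} = 33 + \frac{q}{3}$)
$\frac{44789}{T{\left(30 \right)}} - \frac{29608}{481} = \frac{44789}{33 + \frac{1}{3} \cdot 30} - \frac{29608}{481} = \frac{44789}{33 + 10} - \frac{29608}{481} = \frac{44789}{43} - \frac{29608}{481} = \frac{20270365}{20683}$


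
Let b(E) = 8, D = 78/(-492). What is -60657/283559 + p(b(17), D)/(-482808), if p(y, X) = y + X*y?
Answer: -100065945115/467757225046 ≈ -0.21393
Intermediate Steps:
D = -13/82 (D = 78*(-1/492) = -13/82 ≈ -0.15854)
-60657/283559 + p(b(17), D)/(-482808) = -60657/283559 + (8*(1 - 13/82))/(-482808) = -60657*1/283559 + (8*(69/82))*(-1/482808) = -60657/283559 + (276/41)*(-1/482808) = -60657/283559 - 23/1649594 = -100065945115/467757225046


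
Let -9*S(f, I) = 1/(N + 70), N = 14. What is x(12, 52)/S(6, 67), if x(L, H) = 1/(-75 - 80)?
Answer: 756/155 ≈ 4.8774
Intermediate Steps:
S(f, I) = -1/756 (S(f, I) = -1/(9*(14 + 70)) = -⅑/84 = -⅑*1/84 = -1/756)
x(L, H) = -1/155 (x(L, H) = 1/(-155) = -1/155)
x(12, 52)/S(6, 67) = -1/(155*(-1/756)) = -1/155*(-756) = 756/155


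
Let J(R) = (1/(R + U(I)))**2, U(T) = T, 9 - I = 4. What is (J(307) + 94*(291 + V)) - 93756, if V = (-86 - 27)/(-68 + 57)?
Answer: -70068211189/1070784 ≈ -65436.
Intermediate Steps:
V = 113/11 (V = -113/(-11) = -113*(-1/11) = 113/11 ≈ 10.273)
I = 5 (I = 9 - 1*4 = 9 - 4 = 5)
J(R) = (5 + R)**(-2) (J(R) = (1/(R + 5))**2 = (1/(5 + R))**2 = (5 + R)**(-2))
(J(307) + 94*(291 + V)) - 93756 = ((5 + 307)**(-2) + 94*(291 + 113/11)) - 93756 = (312**(-2) + 94*(3314/11)) - 93756 = (1/97344 + 311516/11) - 93756 = 30324213515/1070784 - 93756 = -70068211189/1070784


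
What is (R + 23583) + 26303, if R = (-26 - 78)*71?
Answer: 42502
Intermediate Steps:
R = -7384 (R = -104*71 = -7384)
(R + 23583) + 26303 = (-7384 + 23583) + 26303 = 16199 + 26303 = 42502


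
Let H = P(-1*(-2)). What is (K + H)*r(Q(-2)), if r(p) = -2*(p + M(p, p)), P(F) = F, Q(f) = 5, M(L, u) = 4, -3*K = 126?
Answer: 720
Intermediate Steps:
K = -42 (K = -⅓*126 = -42)
r(p) = -8 - 2*p (r(p) = -2*(p + 4) = -2*(4 + p) = -8 - 2*p)
H = 2 (H = -1*(-2) = 2)
(K + H)*r(Q(-2)) = (-42 + 2)*(-8 - 2*5) = -40*(-8 - 10) = -40*(-18) = 720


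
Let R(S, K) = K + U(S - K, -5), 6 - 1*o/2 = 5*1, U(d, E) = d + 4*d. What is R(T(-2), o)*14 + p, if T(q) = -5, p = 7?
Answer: -455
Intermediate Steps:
U(d, E) = 5*d
o = 2 (o = 12 - 10 = 2)
R(S, K) = -4*K + 5*S (R(S, K) = K + 5*(S - K) = K + (-5*K + 5*S) = -4*K + 5*S)
R(T(-2), o)*14 + p = (-4*2 + 5*(-5))*14 + 7 = (-8 - 25)*14 + 7 = -33*14 + 7 = -462 + 7 = -455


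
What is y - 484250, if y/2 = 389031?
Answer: 293812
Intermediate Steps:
y = 778062 (y = 2*389031 = 778062)
y - 484250 = 778062 - 484250 = 293812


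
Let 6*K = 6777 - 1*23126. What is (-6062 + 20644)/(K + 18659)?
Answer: 87492/95605 ≈ 0.91514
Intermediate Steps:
K = -16349/6 (K = (6777 - 1*23126)/6 = (6777 - 23126)/6 = (1/6)*(-16349) = -16349/6 ≈ -2724.8)
(-6062 + 20644)/(K + 18659) = (-6062 + 20644)/(-16349/6 + 18659) = 14582/(95605/6) = 14582*(6/95605) = 87492/95605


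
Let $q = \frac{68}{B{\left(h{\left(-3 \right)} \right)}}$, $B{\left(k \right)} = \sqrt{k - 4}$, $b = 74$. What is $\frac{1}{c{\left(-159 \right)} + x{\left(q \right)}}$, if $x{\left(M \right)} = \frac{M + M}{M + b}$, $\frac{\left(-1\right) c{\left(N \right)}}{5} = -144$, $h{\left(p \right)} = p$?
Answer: $\frac{966799}{696303938} + \frac{629 i \sqrt{7}}{1392607876} \approx 0.0013885 + 1.195 \cdot 10^{-6} i$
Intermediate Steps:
$c{\left(N \right)} = 720$ ($c{\left(N \right)} = \left(-5\right) \left(-144\right) = 720$)
$B{\left(k \right)} = \sqrt{-4 + k}$
$q = - \frac{68 i \sqrt{7}}{7}$ ($q = \frac{68}{\sqrt{-4 - 3}} = \frac{68}{\sqrt{-7}} = \frac{68}{i \sqrt{7}} = 68 \left(- \frac{i \sqrt{7}}{7}\right) = - \frac{68 i \sqrt{7}}{7} \approx - 25.702 i$)
$x{\left(M \right)} = \frac{2 M}{74 + M}$ ($x{\left(M \right)} = \frac{M + M}{M + 74} = \frac{2 M}{74 + M}$)
$\frac{1}{c{\left(-159 \right)} + x{\left(q \right)}} = \frac{1}{720 + \frac{2 \left(- \frac{68 i \sqrt{7}}{7}\right)}{74 - \frac{68 i \sqrt{7}}{7}}} = \frac{1}{720 - \frac{136 i \sqrt{7}}{7 \left(74 - \frac{68 i \sqrt{7}}{7}\right)}}$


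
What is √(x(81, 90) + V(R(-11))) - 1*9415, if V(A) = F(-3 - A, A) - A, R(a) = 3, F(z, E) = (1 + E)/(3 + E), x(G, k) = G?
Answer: -9415 + 2*√177/3 ≈ -9406.1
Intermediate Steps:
F(z, E) = (1 + E)/(3 + E)
V(A) = -A + (1 + A)/(3 + A) (V(A) = (1 + A)/(3 + A) - A = -A + (1 + A)/(3 + A))
√(x(81, 90) + V(R(-11))) - 1*9415 = √(81 + (1 + 3 - 1*3*(3 + 3))/(3 + 3)) - 1*9415 = √(81 + (1 + 3 - 1*3*6)/6) - 9415 = √(81 + (1 + 3 - 18)/6) - 9415 = √(81 + (⅙)*(-14)) - 9415 = √(81 - 7/3) - 9415 = √(236/3) - 9415 = 2*√177/3 - 9415 = -9415 + 2*√177/3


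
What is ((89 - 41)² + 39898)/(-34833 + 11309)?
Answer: -21101/11762 ≈ -1.7940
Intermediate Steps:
((89 - 41)² + 39898)/(-34833 + 11309) = (48² + 39898)/(-23524) = (2304 + 39898)*(-1/23524) = 42202*(-1/23524) = -21101/11762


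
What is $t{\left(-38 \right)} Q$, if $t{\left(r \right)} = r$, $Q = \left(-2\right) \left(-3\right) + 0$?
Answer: $-228$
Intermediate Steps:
$Q = 6$ ($Q = 6 + 0 = 6$)
$t{\left(-38 \right)} Q = \left(-38\right) 6 = -228$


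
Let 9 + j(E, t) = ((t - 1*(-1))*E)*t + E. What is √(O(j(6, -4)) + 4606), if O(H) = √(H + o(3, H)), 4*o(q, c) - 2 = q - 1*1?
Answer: √(4606 + √70) ≈ 67.929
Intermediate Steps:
o(q, c) = ¼ + q/4 (o(q, c) = ½ + (q - 1*1)/4 = ½ + (q - 1)/4 = ½ + (-1 + q)/4 = ½ + (-¼ + q/4) = ¼ + q/4)
j(E, t) = -9 + E + E*t*(1 + t) (j(E, t) = -9 + (((t - 1*(-1))*E)*t + E) = -9 + (((t + 1)*E)*t + E) = -9 + (((1 + t)*E)*t + E) = -9 + ((E*(1 + t))*t + E) = -9 + (E*t*(1 + t) + E) = -9 + (E + E*t*(1 + t)) = -9 + E + E*t*(1 + t))
O(H) = √(1 + H) (O(H) = √(H + (¼ + (¼)*3)) = √(H + (¼ + ¾)) = √(H + 1) = √(1 + H))
√(O(j(6, -4)) + 4606) = √(√(1 + (-9 + 6 + 6*(-4) + 6*(-4)²)) + 4606) = √(√(1 + (-9 + 6 - 24 + 6*16)) + 4606) = √(√(1 + (-9 + 6 - 24 + 96)) + 4606) = √(√(1 + 69) + 4606) = √(√70 + 4606) = √(4606 + √70)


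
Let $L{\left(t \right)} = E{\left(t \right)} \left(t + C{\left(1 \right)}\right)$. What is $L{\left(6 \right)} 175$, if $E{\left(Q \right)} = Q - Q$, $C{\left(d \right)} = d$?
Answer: $0$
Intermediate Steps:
$E{\left(Q \right)} = 0$
$L{\left(t \right)} = 0$ ($L{\left(t \right)} = 0 \left(t + 1\right) = 0 \left(1 + t\right) = 0$)
$L{\left(6 \right)} 175 = 0 \cdot 175 = 0$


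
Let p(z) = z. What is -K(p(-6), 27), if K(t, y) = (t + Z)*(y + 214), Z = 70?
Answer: -15424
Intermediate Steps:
K(t, y) = (70 + t)*(214 + y) (K(t, y) = (t + 70)*(y + 214) = (70 + t)*(214 + y))
-K(p(-6), 27) = -(14980 + 70*27 + 214*(-6) - 6*27) = -(14980 + 1890 - 1284 - 162) = -1*15424 = -15424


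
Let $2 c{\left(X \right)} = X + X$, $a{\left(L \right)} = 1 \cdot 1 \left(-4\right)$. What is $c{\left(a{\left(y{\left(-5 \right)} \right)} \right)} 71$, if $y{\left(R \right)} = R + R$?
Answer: $-284$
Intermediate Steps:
$y{\left(R \right)} = 2 R$
$a{\left(L \right)} = -4$ ($a{\left(L \right)} = 1 \left(-4\right) = -4$)
$c{\left(X \right)} = X$ ($c{\left(X \right)} = \frac{X + X}{2} = \frac{2 X}{2} = X$)
$c{\left(a{\left(y{\left(-5 \right)} \right)} \right)} 71 = \left(-4\right) 71 = -284$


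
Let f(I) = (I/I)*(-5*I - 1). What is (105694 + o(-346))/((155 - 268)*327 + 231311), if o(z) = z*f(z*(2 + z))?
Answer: 5150439/4859 ≈ 1060.0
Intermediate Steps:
f(I) = -1 - 5*I (f(I) = 1*(-1 - 5*I) = -1 - 5*I)
o(z) = z*(-1 - 5*z*(2 + z))
(105694 + o(-346))/((155 - 268)*327 + 231311) = (105694 - 1*(-346)*(1 + 5*(-346)*(2 - 346)))/((155 - 268)*327 + 231311) = (105694 - 1*(-346)*(1 + 5*(-346)*(-344)))/(-113*327 + 231311) = (105694 - 1*(-346)*(1 + 595120))/(-36951 + 231311) = (105694 - 1*(-346)*595121)/194360 = (105694 + 205911866)*(1/194360) = 206017560*(1/194360) = 5150439/4859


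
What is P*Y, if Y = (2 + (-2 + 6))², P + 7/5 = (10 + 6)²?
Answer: 45828/5 ≈ 9165.6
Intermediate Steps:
P = 1273/5 (P = -7/5 + (10 + 6)² = -7/5 + 16² = -7/5 + 256 = 1273/5 ≈ 254.60)
Y = 36 (Y = (2 + 4)² = 6² = 36)
P*Y = (1273/5)*36 = 45828/5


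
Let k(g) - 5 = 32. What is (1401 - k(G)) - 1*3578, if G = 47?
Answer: -2214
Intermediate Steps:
k(g) = 37 (k(g) = 5 + 32 = 37)
(1401 - k(G)) - 1*3578 = (1401 - 1*37) - 1*3578 = (1401 - 37) - 3578 = 1364 - 3578 = -2214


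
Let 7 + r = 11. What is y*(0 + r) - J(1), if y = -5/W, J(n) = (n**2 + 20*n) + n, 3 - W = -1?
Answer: -27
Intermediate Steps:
W = 4 (W = 3 - 1*(-1) = 3 + 1 = 4)
r = 4 (r = -7 + 11 = 4)
J(n) = n**2 + 21*n
y = -5/4 ≈ -1.2500
y*(0 + r) - J(1) = -5*(0 + 4)/4 - (21 + 1) = -5/4*4 - 22 = -5 - 1*22 = -5 - 22 = -27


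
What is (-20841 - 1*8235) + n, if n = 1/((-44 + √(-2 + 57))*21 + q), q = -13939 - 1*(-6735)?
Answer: -1920182798932/66040129 - 21*√55/66040129 ≈ -29076.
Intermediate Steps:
q = -7204 (q = -13939 + 6735 = -7204)
n = 1/(-8128 + 21*√55) (n = 1/((-44 + √(-2 + 57))*21 - 7204) = 1/((-44 + √55)*21 - 7204) = 1/((-924 + 21*√55) - 7204) = 1/(-8128 + 21*√55) ≈ -0.00012543)
(-20841 - 1*8235) + n = (-20841 - 1*8235) + (-8128/66040129 - 21*√55/66040129) = (-20841 - 8235) + (-8128/66040129 - 21*√55/66040129) = -29076 + (-8128/66040129 - 21*√55/66040129) = -1920182798932/66040129 - 21*√55/66040129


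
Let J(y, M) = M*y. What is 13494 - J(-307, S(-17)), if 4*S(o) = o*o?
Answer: 142699/4 ≈ 35675.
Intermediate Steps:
S(o) = o**2/4 (S(o) = (o*o)/4 = o**2/4)
13494 - J(-307, S(-17)) = 13494 - (1/4)*(-17)**2*(-307) = 13494 - (1/4)*289*(-307) = 13494 - 289*(-307)/4 = 13494 - 1*(-88723/4) = 13494 + 88723/4 = 142699/4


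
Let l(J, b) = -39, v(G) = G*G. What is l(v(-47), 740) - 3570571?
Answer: -3570610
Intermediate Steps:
v(G) = G²
l(v(-47), 740) - 3570571 = -39 - 3570571 = -3570610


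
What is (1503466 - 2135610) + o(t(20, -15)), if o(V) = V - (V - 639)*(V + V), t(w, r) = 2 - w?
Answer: -655814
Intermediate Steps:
o(V) = V - 2*V*(-639 + V) (o(V) = V - (-639 + V)*2*V = V - 2*V*(-639 + V))
(1503466 - 2135610) + o(t(20, -15)) = (1503466 - 2135610) + (2 - 1*20)*(1279 - 2*(2 - 1*20)) = -632144 + (2 - 20)*(1279 - 2*(2 - 20)) = -632144 - 18*(1279 - 2*(-18)) = -632144 - 18*(1279 + 36) = -632144 - 18*1315 = -632144 - 23670 = -655814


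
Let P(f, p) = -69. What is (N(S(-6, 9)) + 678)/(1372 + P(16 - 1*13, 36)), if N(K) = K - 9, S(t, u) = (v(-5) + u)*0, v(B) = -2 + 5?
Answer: 669/1303 ≈ 0.51343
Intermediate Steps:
v(B) = 3
S(t, u) = 0 (S(t, u) = (3 + u)*0 = 0)
N(K) = -9 + K
(N(S(-6, 9)) + 678)/(1372 + P(16 - 1*13, 36)) = ((-9 + 0) + 678)/(1372 - 69) = (-9 + 678)/1303 = 669*(1/1303) = 669/1303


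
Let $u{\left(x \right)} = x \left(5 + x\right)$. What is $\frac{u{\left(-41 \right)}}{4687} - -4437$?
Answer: $\frac{20797695}{4687} \approx 4437.3$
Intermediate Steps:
$\frac{u{\left(-41 \right)}}{4687} - -4437 = \frac{\left(-41\right) \left(5 - 41\right)}{4687} - -4437 = \left(-41\right) \left(-36\right) \frac{1}{4687} + 4437 = 1476 \cdot \frac{1}{4687} + 4437 = \frac{1476}{4687} + 4437 = \frac{20797695}{4687}$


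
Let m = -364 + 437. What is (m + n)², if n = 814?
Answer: 786769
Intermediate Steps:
m = 73
(m + n)² = (73 + 814)² = 887² = 786769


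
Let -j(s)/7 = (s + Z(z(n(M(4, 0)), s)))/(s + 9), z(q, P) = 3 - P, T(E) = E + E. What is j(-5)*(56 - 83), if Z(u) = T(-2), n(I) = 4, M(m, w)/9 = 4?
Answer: -1701/4 ≈ -425.25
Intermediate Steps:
M(m, w) = 36 (M(m, w) = 9*4 = 36)
T(E) = 2*E
Z(u) = -4 (Z(u) = 2*(-2) = -4)
j(s) = -7*(-4 + s)/(9 + s) (j(s) = -7*(s - 4)/(s + 9) = -7*(-4 + s)/(9 + s))
j(-5)*(56 - 83) = (7*(4 - 1*(-5))/(9 - 5))*(56 - 83) = (7*(4 + 5)/4)*(-27) = (7*(¼)*9)*(-27) = (63/4)*(-27) = -1701/4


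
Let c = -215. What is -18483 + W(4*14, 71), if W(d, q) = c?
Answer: -18698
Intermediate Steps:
W(d, q) = -215
-18483 + W(4*14, 71) = -18483 - 215 = -18698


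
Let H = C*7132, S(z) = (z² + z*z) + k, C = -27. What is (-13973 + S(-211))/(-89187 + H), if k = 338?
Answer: -75407/281751 ≈ -0.26764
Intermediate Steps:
S(z) = 338 + 2*z² (S(z) = (z² + z*z) + 338 = (z² + z²) + 338 = 2*z² + 338 = 338 + 2*z²)
H = -192564 (H = -27*7132 = -192564)
(-13973 + S(-211))/(-89187 + H) = (-13973 + (338 + 2*(-211)²))/(-89187 - 192564) = (-13973 + (338 + 2*44521))/(-281751) = (-13973 + (338 + 89042))*(-1/281751) = (-13973 + 89380)*(-1/281751) = 75407*(-1/281751) = -75407/281751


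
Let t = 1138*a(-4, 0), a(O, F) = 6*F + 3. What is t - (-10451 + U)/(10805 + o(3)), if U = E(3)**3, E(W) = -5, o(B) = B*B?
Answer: 18464786/5407 ≈ 3415.0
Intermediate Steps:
o(B) = B**2
U = -125 (U = (-5)**3 = -125)
a(O, F) = 3 + 6*F
t = 3414 (t = 1138*(3 + 6*0) = 1138*(3 + 0) = 1138*3 = 3414)
t - (-10451 + U)/(10805 + o(3)) = 3414 - (-10451 - 125)/(10805 + 3**2) = 3414 - (-10576)/(10805 + 9) = 3414 - (-10576)/10814 = 3414 - 1*(-5288/5407) = 3414 + 5288/5407 = 18464786/5407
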